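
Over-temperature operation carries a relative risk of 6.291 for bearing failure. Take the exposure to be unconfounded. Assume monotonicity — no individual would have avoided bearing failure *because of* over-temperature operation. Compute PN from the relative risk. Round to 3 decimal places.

PN ≈ 0.841

Under exogeneity and monotonicity, PN = (RR − 1) / RR = 1 − 1/RR.
PN = (6.291 − 1) / 6.291 = 5.291 / 6.291 ≈ 0.8410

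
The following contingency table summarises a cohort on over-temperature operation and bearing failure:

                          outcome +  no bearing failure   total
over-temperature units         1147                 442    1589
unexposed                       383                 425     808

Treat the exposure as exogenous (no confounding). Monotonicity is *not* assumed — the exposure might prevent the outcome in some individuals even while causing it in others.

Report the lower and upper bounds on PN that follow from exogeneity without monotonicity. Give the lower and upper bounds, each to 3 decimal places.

0.343 ≤ PN ≤ 0.729

p₁ = P(outcome | exposed) = 1147/1589 = 0.72184
p₀ = P(outcome | unexposed) = 383/808 = 0.47401
Under exogeneity alone the bounds on PN are max{0,(p₁−p₀)/p₁} ≤ PN ≤ min{1,(1−p₀)/p₁}.
  lower = (p₁ − p₀)/p₁ = 0.24783 / 0.72184 ≈ 0.3433
  upper = min{1, (1 − p₀)/p₁} = 0.52599 / 0.72184 ≈ 0.7287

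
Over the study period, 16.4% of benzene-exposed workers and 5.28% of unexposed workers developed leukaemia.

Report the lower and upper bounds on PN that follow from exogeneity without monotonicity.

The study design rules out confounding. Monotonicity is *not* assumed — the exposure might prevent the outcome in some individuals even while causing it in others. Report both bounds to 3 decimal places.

0.678 ≤ PN ≤ 1.000

p₁ = 0.164, p₀ = 0.0528.
Under exogeneity alone the bounds on PN are max{0,(p₁−p₀)/p₁} ≤ PN ≤ min{1,(1−p₀)/p₁}.
  lower = (p₁ − p₀)/p₁ = 0.1112 / 0.164 ≈ 0.6780
  upper = min{1, (1 − p₀)/p₁} = 0.9472 / 0.164 ≈ 5.7756 → capped at 1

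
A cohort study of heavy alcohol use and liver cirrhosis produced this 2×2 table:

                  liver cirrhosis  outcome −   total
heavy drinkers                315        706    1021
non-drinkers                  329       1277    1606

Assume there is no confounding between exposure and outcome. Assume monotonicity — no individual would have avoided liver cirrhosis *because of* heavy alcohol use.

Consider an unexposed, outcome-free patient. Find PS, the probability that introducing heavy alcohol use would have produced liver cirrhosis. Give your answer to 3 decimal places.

PS ≈ 0.130

p₁ = P(outcome | exposed) = 315/1021 = 0.30852
p₀ = P(outcome | unexposed) = 329/1606 = 0.20486
Under exogeneity and monotonicity, PS = (p₁ − p₀)/(1 − p₀).
PS = (0.30852 − 0.20486) / 0.79514 ≈ 0.1304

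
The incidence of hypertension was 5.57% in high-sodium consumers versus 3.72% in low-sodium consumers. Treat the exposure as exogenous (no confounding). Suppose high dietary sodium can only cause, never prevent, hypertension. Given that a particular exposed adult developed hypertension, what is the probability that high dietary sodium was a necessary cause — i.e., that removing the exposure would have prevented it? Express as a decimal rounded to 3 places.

PN ≈ 0.332

p₁ = 0.0557, p₀ = 0.0372.
Under exogeneity and monotonicity, PN = (p₁ − p₀) / p₁.
PN = (0.0557 − 0.0372) / 0.0557 = 0.0185 / 0.0557 ≈ 0.3321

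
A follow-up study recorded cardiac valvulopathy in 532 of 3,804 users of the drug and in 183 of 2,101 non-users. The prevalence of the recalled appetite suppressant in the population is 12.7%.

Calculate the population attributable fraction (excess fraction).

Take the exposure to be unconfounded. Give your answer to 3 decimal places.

PAF ≈ 0.071

p₁ = P(outcome | exposed) = 532/3804 = 0.13985
p₀ = P(outcome | unexposed) = 183/2101 = 0.087101
Overall risk P(Y=1) = π·p₁ + (1−π)·p₀ = 0.127×0.13985 + 0.873×0.087101 = 0.093801.
Under exogeneity, PAF = [P(Y=1) − p₀] / P(Y=1).
PAF = (0.093801 − 0.087101) / 0.093801 ≈ 0.0714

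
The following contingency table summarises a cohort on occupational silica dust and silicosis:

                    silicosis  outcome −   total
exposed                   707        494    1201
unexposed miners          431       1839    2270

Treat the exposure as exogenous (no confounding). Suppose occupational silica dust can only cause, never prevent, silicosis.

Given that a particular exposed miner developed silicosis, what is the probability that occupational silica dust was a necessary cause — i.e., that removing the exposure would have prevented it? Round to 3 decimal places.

p₁ = P(outcome | exposed) = 707/1201 = 0.58868
p₀ = P(outcome | unexposed) = 431/2270 = 0.18987
Under exogeneity and monotonicity, PN = (p₁ − p₀)/p₁.
PN = (0.58868 − 0.18987) / 0.58868 ≈ 0.6775

PN ≈ 0.677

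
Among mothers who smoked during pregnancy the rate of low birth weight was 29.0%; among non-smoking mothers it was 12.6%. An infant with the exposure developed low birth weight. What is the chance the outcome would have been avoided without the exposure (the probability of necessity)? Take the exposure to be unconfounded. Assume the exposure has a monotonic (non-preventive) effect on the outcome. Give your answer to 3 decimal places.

p₁ = 0.29, p₀ = 0.126.
Under exogeneity and monotonicity, PN = (p₁ − p₀) / p₁.
PN = (0.29 − 0.126) / 0.29 = 0.164 / 0.29 ≈ 0.5655

PN ≈ 0.566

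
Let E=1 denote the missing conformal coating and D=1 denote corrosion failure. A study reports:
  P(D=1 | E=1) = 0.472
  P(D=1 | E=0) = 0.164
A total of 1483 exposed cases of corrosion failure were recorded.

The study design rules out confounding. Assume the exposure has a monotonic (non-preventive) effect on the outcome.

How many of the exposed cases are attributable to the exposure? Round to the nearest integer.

about 968 cases

Let p₁ = 0.472, p₀ = 0.164.
PN = (p₁ − p₀)/p₁ = (0.472 − 0.164) / 0.472 ≈ 0.65254.
Attributable cases ≈ PN × (exposed cases) = 0.65254 × 1483 ≈ 967.72.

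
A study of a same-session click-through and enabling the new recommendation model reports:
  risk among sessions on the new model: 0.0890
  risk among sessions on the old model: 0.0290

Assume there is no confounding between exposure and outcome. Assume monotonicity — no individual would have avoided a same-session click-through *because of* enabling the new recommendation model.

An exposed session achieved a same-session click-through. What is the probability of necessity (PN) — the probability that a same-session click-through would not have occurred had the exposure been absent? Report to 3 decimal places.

Let p₁ = 0.089, p₀ = 0.029.
Under exogeneity and monotonicity, PN = (p₁ − p₀) / p₁.
PN = (0.089 − 0.029) / 0.089 = 0.06 / 0.089 ≈ 0.6742

PN ≈ 0.674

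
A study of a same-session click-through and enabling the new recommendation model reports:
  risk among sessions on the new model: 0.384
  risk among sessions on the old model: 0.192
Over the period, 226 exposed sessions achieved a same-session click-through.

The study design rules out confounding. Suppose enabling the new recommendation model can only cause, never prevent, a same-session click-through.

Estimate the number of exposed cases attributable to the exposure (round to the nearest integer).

Let p₁ = 0.384, p₀ = 0.192.
PN = (p₁ − p₀)/p₁ = (0.384 − 0.192) / 0.384 ≈ 0.50000.
Attributable cases ≈ PN × (exposed cases) = 0.50000 × 226 ≈ 113.00.

about 113 cases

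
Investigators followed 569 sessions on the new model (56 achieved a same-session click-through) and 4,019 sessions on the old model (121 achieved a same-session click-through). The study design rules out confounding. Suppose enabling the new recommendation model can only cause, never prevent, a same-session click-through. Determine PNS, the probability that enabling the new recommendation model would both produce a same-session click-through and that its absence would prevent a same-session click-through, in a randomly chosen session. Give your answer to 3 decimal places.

PNS ≈ 0.068

p₁ = P(outcome | exposed) = 56/569 = 0.098418
p₀ = P(outcome | unexposed) = 121/4019 = 0.030107
Under exogeneity and monotonicity, PNS = p₁ − p₀.
PNS = 0.098418 − 0.030107 = 0.068311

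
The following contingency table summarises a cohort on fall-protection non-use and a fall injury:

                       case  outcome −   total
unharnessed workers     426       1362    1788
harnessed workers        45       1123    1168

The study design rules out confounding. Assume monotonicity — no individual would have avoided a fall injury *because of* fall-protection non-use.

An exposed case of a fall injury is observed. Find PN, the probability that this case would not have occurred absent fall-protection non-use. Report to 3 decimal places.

PN ≈ 0.838

p₁ = P(outcome | exposed) = 426/1788 = 0.23826
p₀ = P(outcome | unexposed) = 45/1168 = 0.038527
Under exogeneity and monotonicity, PN = (p₁ − p₀)/p₁.
PN = (0.23826 − 0.038527) / 0.23826 ≈ 0.8383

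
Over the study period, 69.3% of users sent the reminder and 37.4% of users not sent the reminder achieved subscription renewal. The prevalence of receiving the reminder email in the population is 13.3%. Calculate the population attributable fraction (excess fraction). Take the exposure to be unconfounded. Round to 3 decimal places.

p₁ = 0.693, p₀ = 0.374.
Overall risk P(Y=1) = π·p₁ + (1−π)·p₀ = 0.133×0.693 + 0.867×0.374 = 0.41643.
Under exogeneity, PAF = [P(Y=1) − p₀] / P(Y=1).
PAF = (0.41643 − 0.374) / 0.41643 ≈ 0.1019

PAF ≈ 0.102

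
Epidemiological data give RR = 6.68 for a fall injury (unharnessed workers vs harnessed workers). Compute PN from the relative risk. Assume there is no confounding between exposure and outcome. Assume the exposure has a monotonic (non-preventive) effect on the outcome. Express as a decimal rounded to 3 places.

Under exogeneity and monotonicity, PN = (RR − 1) / RR = 1 − 1/RR.
PN = (6.68 − 1) / 6.68 = 5.68 / 6.68 ≈ 0.8503

PN ≈ 0.850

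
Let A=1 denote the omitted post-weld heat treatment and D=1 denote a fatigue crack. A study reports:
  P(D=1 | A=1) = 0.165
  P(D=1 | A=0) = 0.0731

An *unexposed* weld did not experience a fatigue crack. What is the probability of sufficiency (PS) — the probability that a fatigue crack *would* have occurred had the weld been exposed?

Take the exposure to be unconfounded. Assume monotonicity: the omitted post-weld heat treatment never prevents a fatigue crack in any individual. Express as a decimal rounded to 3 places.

Let p₁ = 0.165, p₀ = 0.0731.
Under exogeneity and monotonicity, PS = (p₁ − p₀) / (1 − p₀).
PS = (0.165 − 0.0731) / (1 − 0.0731) = 0.0919 / 0.9269 ≈ 0.0991

PS ≈ 0.099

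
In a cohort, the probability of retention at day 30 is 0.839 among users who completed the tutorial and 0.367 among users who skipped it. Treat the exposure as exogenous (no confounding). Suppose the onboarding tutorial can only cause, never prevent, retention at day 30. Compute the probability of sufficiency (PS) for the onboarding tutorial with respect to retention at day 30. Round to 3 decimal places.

PS ≈ 0.746

Let p₁ = 0.839, p₀ = 0.367.
Under exogeneity and monotonicity, PS = (p₁ − p₀) / (1 − p₀).
PS = (0.839 − 0.367) / (1 − 0.367) = 0.472 / 0.633 ≈ 0.7457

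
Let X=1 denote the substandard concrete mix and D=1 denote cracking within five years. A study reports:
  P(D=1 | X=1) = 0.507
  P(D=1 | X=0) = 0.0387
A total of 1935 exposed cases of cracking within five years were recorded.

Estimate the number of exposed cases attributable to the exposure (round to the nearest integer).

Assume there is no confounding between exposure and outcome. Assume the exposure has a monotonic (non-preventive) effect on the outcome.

Let p₁ = 0.507, p₀ = 0.0387.
PN = (p₁ − p₀)/p₁ = (0.507 − 0.0387) / 0.507 ≈ 0.92367.
Attributable cases ≈ PN × (exposed cases) = 0.92367 × 1935 ≈ 1787.30.

about 1787 cases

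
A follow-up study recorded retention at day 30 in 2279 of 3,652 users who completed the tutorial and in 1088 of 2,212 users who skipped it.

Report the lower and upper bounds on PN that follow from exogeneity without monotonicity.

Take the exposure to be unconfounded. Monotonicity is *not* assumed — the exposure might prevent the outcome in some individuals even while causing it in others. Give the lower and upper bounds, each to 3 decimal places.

p₁ = P(outcome | exposed) = 2279/3652 = 0.62404
p₀ = P(outcome | unexposed) = 1088/2212 = 0.49186
Under exogeneity alone the bounds on PN are max{0,(p₁−p₀)/p₁} ≤ PN ≤ min{1,(1−p₀)/p₁}.
  lower = (p₁ − p₀)/p₁ = 0.13218 / 0.62404 ≈ 0.2118
  upper = min{1, (1 − p₀)/p₁} = 0.50814 / 0.62404 ≈ 0.8143

0.212 ≤ PN ≤ 0.814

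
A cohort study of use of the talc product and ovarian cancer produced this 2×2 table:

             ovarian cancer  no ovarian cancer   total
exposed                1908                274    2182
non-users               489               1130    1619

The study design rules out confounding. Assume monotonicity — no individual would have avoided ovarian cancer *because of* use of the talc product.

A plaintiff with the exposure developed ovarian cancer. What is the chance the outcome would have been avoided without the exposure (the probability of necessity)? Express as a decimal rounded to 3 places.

p₁ = P(outcome | exposed) = 1908/2182 = 0.87443
p₀ = P(outcome | unexposed) = 489/1619 = 0.30204
Under exogeneity and monotonicity, PN = (p₁ − p₀)/p₁.
PN = (0.87443 − 0.30204) / 0.87443 ≈ 0.6546

PN ≈ 0.655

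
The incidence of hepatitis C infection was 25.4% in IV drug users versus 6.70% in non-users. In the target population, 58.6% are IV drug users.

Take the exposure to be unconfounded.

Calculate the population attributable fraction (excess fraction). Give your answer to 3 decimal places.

PAF ≈ 0.621

p₁ = 0.254, p₀ = 0.067.
Overall risk P(Y=1) = π·p₁ + (1−π)·p₀ = 0.586×0.254 + 0.414×0.067 = 0.17658.
Under exogeneity, PAF = [P(Y=1) − p₀] / P(Y=1).
PAF = (0.17658 − 0.067) / 0.17658 ≈ 0.6206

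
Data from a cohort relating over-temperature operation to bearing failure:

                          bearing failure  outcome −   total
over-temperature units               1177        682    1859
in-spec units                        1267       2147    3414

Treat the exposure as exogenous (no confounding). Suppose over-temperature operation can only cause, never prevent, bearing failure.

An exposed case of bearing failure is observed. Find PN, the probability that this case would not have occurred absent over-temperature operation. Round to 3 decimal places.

PN ≈ 0.414

p₁ = P(outcome | exposed) = 1177/1859 = 0.63314
p₀ = P(outcome | unexposed) = 1267/3414 = 0.37112
Under exogeneity and monotonicity, PN = (p₁ − p₀)/p₁.
PN = (0.63314 − 0.37112) / 0.63314 ≈ 0.4138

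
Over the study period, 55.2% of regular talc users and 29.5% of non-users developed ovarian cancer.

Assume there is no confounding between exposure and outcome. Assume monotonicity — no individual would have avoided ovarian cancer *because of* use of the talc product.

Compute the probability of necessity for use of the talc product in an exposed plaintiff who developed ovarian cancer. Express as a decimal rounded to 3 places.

p₁ = 0.552, p₀ = 0.295.
Under exogeneity and monotonicity, PN = (p₁ − p₀) / p₁.
PN = (0.552 − 0.295) / 0.552 = 0.257 / 0.552 ≈ 0.4656

PN ≈ 0.466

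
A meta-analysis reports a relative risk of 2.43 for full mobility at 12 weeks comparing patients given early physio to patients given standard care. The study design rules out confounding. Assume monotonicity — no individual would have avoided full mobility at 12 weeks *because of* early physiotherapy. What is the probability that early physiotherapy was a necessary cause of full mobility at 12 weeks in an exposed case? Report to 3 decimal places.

Under exogeneity and monotonicity, PN = (RR − 1) / RR = 1 − 1/RR.
PN = (2.43 − 1) / 2.43 = 1.43 / 2.43 ≈ 0.5885

PN ≈ 0.588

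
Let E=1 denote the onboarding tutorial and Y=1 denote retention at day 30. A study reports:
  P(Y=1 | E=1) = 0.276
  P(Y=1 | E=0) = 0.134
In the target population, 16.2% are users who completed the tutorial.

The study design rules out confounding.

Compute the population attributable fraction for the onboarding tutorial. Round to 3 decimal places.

Let p₁ = 0.276, p₀ = 0.134.
Overall risk P(Y=1) = π·p₁ + (1−π)·p₀ = 0.162×0.276 + 0.838×0.134 = 0.157.
Under exogeneity, PAF = [P(Y=1) − p₀] / P(Y=1).
PAF = (0.157 − 0.134) / 0.157 ≈ 0.1465

PAF ≈ 0.147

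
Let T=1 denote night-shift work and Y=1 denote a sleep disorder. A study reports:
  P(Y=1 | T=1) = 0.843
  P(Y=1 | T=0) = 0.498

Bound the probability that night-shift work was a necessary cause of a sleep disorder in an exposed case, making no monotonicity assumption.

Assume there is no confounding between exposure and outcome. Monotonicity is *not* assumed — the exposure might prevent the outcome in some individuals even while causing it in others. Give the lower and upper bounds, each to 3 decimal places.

0.409 ≤ PN ≤ 0.595

Let p₁ = 0.843, p₀ = 0.498.
Under exogeneity alone the bounds on PN are max{0,(p₁−p₀)/p₁} ≤ PN ≤ min{1,(1−p₀)/p₁}.
  lower = (p₁ − p₀)/p₁ = 0.345 / 0.843 ≈ 0.4093
  upper = min{1, (1 − p₀)/p₁} = 0.502 / 0.843 ≈ 0.5955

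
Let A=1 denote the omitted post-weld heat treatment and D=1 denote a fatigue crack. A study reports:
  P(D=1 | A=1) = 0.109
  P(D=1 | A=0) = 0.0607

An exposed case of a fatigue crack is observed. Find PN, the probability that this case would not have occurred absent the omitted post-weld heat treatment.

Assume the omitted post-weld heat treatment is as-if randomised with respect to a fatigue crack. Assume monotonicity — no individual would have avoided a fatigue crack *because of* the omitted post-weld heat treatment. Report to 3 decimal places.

Let p₁ = 0.109, p₀ = 0.0607.
Under exogeneity and monotonicity, PN = (p₁ − p₀) / p₁.
PN = (0.109 − 0.0607) / 0.109 = 0.0483 / 0.109 ≈ 0.4431

PN ≈ 0.443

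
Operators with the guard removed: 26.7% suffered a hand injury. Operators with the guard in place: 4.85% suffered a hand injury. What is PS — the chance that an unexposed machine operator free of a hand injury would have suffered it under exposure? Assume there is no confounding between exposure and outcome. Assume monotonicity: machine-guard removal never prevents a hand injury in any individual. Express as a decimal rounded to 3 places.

p₁ = 0.267, p₀ = 0.0485.
Under exogeneity and monotonicity, PS = (p₁ − p₀) / (1 − p₀).
PS = (0.267 − 0.0485) / (1 − 0.0485) = 0.2185 / 0.9515 ≈ 0.2296

PS ≈ 0.230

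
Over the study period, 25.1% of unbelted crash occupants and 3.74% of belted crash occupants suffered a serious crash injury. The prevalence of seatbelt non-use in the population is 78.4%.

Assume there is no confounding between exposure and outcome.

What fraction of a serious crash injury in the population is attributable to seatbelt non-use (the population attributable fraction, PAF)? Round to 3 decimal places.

p₁ = 0.251, p₀ = 0.0374.
Overall risk P(Y=1) = π·p₁ + (1−π)·p₀ = 0.784×0.251 + 0.216×0.0374 = 0.20486.
Under exogeneity, PAF = [P(Y=1) − p₀] / P(Y=1).
PAF = (0.20486 − 0.0374) / 0.20486 ≈ 0.8174

PAF ≈ 0.817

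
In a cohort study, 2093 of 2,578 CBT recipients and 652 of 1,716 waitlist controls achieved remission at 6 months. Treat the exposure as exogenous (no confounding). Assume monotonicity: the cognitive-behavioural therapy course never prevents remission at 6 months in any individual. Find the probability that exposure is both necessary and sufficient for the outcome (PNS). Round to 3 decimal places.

p₁ = P(outcome | exposed) = 2093/2578 = 0.81187
p₀ = P(outcome | unexposed) = 652/1716 = 0.37995
Under exogeneity and monotonicity, PNS = p₁ − p₀.
PNS = 0.81187 − 0.37995 = 0.43192

PNS ≈ 0.432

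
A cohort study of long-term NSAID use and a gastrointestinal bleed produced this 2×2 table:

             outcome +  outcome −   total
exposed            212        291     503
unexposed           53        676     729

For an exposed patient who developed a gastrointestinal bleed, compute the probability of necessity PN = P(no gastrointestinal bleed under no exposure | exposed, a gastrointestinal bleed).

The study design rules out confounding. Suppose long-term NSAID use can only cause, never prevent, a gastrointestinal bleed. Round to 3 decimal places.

p₁ = P(outcome | exposed) = 212/503 = 0.42147
p₀ = P(outcome | unexposed) = 53/729 = 0.072702
Under exogeneity and monotonicity, PN = (p₁ − p₀)/p₁.
PN = (0.42147 − 0.072702) / 0.42147 ≈ 0.8275

PN ≈ 0.828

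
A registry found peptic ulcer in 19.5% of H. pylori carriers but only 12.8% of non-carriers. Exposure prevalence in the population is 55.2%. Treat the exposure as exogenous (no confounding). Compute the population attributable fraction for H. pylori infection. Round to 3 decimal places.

PAF ≈ 0.224

p₁ = 0.195, p₀ = 0.128.
Overall risk P(Y=1) = π·p₁ + (1−π)·p₀ = 0.552×0.195 + 0.448×0.128 = 0.16498.
Under exogeneity, PAF = [P(Y=1) − p₀] / P(Y=1).
PAF = (0.16498 − 0.128) / 0.16498 ≈ 0.2242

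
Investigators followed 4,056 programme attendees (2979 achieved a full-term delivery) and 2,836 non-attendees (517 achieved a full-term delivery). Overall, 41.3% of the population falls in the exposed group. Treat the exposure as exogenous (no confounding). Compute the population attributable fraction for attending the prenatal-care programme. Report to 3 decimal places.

PAF ≈ 0.556

p₁ = P(outcome | exposed) = 2979/4056 = 0.73447
p₀ = P(outcome | unexposed) = 517/2836 = 0.1823
Overall risk P(Y=1) = π·p₁ + (1−π)·p₀ = 0.413×0.73447 + 0.587×0.1823 = 0.41034.
Under exogeneity, PAF = [P(Y=1) − p₀] / P(Y=1).
PAF = (0.41034 − 0.1823) / 0.41034 ≈ 0.5557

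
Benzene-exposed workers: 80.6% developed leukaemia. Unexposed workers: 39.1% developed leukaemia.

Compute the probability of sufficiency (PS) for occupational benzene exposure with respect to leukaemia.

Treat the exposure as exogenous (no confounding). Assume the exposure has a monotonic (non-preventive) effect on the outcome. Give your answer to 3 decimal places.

PS ≈ 0.681

p₁ = 0.806, p₀ = 0.391.
Under exogeneity and monotonicity, PS = (p₁ − p₀) / (1 − p₀).
PS = (0.806 − 0.391) / (1 − 0.391) = 0.415 / 0.609 ≈ 0.6814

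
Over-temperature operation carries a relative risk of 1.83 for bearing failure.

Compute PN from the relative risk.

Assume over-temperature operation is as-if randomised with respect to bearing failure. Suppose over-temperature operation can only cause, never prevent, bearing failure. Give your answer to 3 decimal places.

PN ≈ 0.454

Under exogeneity and monotonicity, PN = (RR − 1) / RR = 1 − 1/RR.
PN = (1.83 − 1) / 1.83 = 0.83 / 1.83 ≈ 0.4536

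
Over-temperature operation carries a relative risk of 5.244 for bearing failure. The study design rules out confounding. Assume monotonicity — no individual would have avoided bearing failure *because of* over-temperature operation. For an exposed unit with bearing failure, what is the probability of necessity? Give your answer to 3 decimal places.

Under exogeneity and monotonicity, PN = (RR − 1) / RR = 1 − 1/RR.
PN = (5.244 − 1) / 5.244 = 4.244 / 5.244 ≈ 0.8093

PN ≈ 0.809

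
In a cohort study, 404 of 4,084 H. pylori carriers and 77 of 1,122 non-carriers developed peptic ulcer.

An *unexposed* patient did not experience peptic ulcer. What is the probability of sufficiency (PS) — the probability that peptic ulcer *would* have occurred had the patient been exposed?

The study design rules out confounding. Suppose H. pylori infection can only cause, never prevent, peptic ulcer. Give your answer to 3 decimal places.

p₁ = P(outcome | exposed) = 404/4084 = 0.098923
p₀ = P(outcome | unexposed) = 77/1122 = 0.068627
Under exogeneity and monotonicity, PS = (p₁ − p₀) / (1 − p₀).
PS = (0.098923 − 0.068627) / (1 − 0.068627) = 0.030295 / 0.93137 ≈ 0.0325

PS ≈ 0.033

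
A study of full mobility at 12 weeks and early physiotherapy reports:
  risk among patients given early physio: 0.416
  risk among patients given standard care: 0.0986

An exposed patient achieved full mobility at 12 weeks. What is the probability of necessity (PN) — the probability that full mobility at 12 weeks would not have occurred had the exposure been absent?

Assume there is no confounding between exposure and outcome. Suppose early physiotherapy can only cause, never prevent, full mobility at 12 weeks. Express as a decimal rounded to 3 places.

Let p₁ = 0.416, p₀ = 0.0986.
Under exogeneity and monotonicity, PN = (p₁ − p₀) / p₁.
PN = (0.416 − 0.0986) / 0.416 = 0.3174 / 0.416 ≈ 0.7630

PN ≈ 0.763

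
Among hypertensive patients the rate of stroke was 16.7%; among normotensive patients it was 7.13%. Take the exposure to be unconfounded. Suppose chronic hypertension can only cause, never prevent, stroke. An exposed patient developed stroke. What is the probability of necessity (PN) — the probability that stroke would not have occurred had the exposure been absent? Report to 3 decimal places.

PN ≈ 0.573

p₁ = 0.167, p₀ = 0.0713.
Under exogeneity and monotonicity, PN = (p₁ − p₀) / p₁.
PN = (0.167 − 0.0713) / 0.167 = 0.0957 / 0.167 ≈ 0.5731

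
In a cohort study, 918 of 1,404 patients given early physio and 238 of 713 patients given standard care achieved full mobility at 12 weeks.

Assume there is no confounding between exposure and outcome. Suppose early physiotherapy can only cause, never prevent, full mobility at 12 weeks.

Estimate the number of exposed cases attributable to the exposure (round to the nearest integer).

p₁ = P(outcome | exposed) = 918/1404 = 0.65385
p₀ = P(outcome | unexposed) = 238/713 = 0.3338
PN = (p₁ − p₀)/p₁ = (0.65385 − 0.3338) / 0.65385 ≈ 0.48948.
Attributable cases ≈ PN × (exposed cases) = 0.48948 × 918 ≈ 449.34.

about 449 cases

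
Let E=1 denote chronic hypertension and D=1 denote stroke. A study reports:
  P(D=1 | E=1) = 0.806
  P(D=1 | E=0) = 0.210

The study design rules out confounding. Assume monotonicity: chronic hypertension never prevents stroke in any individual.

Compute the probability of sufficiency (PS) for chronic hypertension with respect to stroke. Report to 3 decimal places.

PS ≈ 0.754

Let p₁ = 0.806, p₀ = 0.21.
Under exogeneity and monotonicity, PS = (p₁ − p₀) / (1 − p₀).
PS = (0.806 − 0.21) / (1 − 0.21) = 0.596 / 0.79 ≈ 0.7544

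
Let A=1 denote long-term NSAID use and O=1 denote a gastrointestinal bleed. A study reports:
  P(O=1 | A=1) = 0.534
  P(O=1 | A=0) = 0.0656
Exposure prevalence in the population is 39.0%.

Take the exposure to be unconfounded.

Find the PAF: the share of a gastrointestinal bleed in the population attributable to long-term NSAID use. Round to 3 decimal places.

PAF ≈ 0.736

Let p₁ = 0.534, p₀ = 0.0656.
Overall risk P(Y=1) = π·p₁ + (1−π)·p₀ = 0.39×0.534 + 0.61×0.0656 = 0.24828.
Under exogeneity, PAF = [P(Y=1) − p₀] / P(Y=1).
PAF = (0.24828 − 0.0656) / 0.24828 ≈ 0.7358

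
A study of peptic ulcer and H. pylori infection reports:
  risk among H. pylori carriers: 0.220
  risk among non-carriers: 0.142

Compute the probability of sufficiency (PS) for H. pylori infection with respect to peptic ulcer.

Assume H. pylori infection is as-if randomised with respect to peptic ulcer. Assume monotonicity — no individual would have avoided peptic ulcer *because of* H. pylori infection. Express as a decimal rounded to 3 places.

PS ≈ 0.091

Let p₁ = 0.22, p₀ = 0.142.
Under exogeneity and monotonicity, PS = (p₁ − p₀) / (1 − p₀).
PS = (0.22 − 0.142) / (1 − 0.142) = 0.078 / 0.858 ≈ 0.0909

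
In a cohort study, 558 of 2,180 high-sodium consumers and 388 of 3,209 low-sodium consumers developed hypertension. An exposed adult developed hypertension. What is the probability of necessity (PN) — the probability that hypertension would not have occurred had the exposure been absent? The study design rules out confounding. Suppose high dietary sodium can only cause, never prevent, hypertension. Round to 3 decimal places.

p₁ = P(outcome | exposed) = 558/2180 = 0.25596
p₀ = P(outcome | unexposed) = 388/3209 = 0.12091
Under exogeneity and monotonicity, PN = (p₁ − p₀) / p₁.
PN = (0.25596 − 0.12091) / 0.25596 = 0.13505 / 0.25596 ≈ 0.5276

PN ≈ 0.528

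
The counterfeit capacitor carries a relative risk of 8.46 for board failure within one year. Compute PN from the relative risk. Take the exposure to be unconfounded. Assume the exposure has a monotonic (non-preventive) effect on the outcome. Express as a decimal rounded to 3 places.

PN ≈ 0.882

Under exogeneity and monotonicity, PN = (RR − 1) / RR = 1 − 1/RR.
PN = (8.46 − 1) / 8.46 = 7.46 / 8.46 ≈ 0.8818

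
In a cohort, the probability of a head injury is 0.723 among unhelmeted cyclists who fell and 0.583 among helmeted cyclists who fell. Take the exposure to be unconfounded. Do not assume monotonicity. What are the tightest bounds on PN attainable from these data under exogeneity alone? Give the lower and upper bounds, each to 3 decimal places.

Let p₁ = 0.723, p₀ = 0.583.
Under exogeneity alone the bounds on PN are max{0,(p₁−p₀)/p₁} ≤ PN ≤ min{1,(1−p₀)/p₁}.
  lower = (p₁ − p₀)/p₁ = 0.14 / 0.723 ≈ 0.1936
  upper = min{1, (1 − p₀)/p₁} = 0.417 / 0.723 ≈ 0.5768

0.194 ≤ PN ≤ 0.577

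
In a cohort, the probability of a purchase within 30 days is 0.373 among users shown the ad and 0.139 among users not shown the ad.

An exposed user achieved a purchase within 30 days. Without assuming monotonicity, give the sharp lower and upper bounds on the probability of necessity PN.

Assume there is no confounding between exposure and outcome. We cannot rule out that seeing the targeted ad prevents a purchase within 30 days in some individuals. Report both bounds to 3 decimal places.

Let p₁ = 0.373, p₀ = 0.139.
Under exogeneity alone the bounds on PN are max{0,(p₁−p₀)/p₁} ≤ PN ≤ min{1,(1−p₀)/p₁}.
  lower = (p₁ − p₀)/p₁ = 0.234 / 0.373 ≈ 0.6273
  upper = min{1, (1 − p₀)/p₁} = 0.861 / 0.373 ≈ 2.3083 → capped at 1

0.627 ≤ PN ≤ 1.000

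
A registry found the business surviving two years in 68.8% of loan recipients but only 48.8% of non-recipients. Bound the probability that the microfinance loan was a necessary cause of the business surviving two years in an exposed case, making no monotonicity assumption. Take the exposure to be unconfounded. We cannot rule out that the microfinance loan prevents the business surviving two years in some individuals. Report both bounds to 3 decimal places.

p₁ = 0.688, p₀ = 0.488.
Under exogeneity alone the bounds on PN are max{0,(p₁−p₀)/p₁} ≤ PN ≤ min{1,(1−p₀)/p₁}.
  lower = (p₁ − p₀)/p₁ = 0.2 / 0.688 ≈ 0.2907
  upper = min{1, (1 − p₀)/p₁} = 0.512 / 0.688 ≈ 0.7442

0.291 ≤ PN ≤ 0.744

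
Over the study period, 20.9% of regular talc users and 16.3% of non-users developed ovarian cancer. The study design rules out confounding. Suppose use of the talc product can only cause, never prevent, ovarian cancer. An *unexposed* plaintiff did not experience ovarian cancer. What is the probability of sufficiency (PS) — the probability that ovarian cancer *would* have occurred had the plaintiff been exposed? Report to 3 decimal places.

PS ≈ 0.055

p₁ = 0.209, p₀ = 0.163.
Under exogeneity and monotonicity, PS = (p₁ − p₀) / (1 − p₀).
PS = (0.209 − 0.163) / (1 − 0.163) = 0.046 / 0.837 ≈ 0.0550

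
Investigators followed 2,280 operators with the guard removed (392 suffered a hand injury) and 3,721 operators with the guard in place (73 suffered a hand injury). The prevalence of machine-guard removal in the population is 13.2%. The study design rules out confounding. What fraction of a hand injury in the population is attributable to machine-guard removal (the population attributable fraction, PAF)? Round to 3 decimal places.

p₁ = P(outcome | exposed) = 392/2280 = 0.17193
p₀ = P(outcome | unexposed) = 73/3721 = 0.019618
Overall risk P(Y=1) = π·p₁ + (1−π)·p₀ = 0.132×0.17193 + 0.868×0.019618 = 0.039723.
Under exogeneity, PAF = [P(Y=1) − p₀] / P(Y=1).
PAF = (0.039723 − 0.019618) / 0.039723 ≈ 0.5061

PAF ≈ 0.506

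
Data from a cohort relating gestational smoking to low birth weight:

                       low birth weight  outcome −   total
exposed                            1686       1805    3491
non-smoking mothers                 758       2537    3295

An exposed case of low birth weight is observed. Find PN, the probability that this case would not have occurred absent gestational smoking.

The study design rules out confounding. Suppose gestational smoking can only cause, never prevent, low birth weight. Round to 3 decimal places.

PN ≈ 0.524

p₁ = P(outcome | exposed) = 1686/3491 = 0.48296
p₀ = P(outcome | unexposed) = 758/3295 = 0.23005
Under exogeneity and monotonicity, PN = (p₁ − p₀) / p₁.
PN = (0.48296 − 0.23005) / 0.48296 = 0.25291 / 0.48296 ≈ 0.5237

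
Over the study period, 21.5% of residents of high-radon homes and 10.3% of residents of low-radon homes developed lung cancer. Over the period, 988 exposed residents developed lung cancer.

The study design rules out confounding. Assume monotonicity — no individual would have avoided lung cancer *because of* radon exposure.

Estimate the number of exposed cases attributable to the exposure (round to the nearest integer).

p₁ = 0.215, p₀ = 0.103.
PN = (p₁ − p₀)/p₁ = (0.215 − 0.103) / 0.215 ≈ 0.52093.
Attributable cases ≈ PN × (exposed cases) = 0.52093 × 988 ≈ 514.68.

about 515 cases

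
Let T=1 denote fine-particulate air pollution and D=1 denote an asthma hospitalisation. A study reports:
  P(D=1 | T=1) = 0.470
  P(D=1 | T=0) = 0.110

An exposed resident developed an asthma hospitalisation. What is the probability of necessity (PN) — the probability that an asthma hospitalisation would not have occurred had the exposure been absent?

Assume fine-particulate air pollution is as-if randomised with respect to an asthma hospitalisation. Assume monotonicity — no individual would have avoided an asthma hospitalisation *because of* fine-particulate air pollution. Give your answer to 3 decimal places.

PN ≈ 0.766

Let p₁ = 0.47, p₀ = 0.11.
Under exogeneity and monotonicity, PN = (p₁ − p₀) / p₁.
PN = (0.47 − 0.11) / 0.47 = 0.36 / 0.47 ≈ 0.7660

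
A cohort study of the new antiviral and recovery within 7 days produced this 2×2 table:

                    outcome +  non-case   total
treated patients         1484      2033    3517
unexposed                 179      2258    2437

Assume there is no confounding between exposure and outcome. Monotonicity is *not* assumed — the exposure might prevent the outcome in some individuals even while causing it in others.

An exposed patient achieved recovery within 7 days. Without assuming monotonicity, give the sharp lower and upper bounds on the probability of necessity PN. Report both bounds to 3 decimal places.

p₁ = P(outcome | exposed) = 1484/3517 = 0.42195
p₀ = P(outcome | unexposed) = 179/2437 = 0.073451
Under exogeneity alone the bounds on PN are max{0,(p₁−p₀)/p₁} ≤ PN ≤ min{1,(1−p₀)/p₁}.
  lower = (p₁ − p₀)/p₁ = 0.3485 / 0.42195 ≈ 0.8259
  upper = min{1, (1 − p₀)/p₁} = 0.92655 / 0.42195 ≈ 2.1959 → capped at 1

0.826 ≤ PN ≤ 1.000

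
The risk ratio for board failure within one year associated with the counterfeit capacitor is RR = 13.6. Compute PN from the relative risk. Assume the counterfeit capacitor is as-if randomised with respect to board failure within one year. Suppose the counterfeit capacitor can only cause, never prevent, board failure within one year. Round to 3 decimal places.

PN ≈ 0.926

Under exogeneity and monotonicity, PN = (RR − 1) / RR = 1 − 1/RR.
PN = (13.6 − 1) / 13.6 = 12.6 / 13.6 ≈ 0.9265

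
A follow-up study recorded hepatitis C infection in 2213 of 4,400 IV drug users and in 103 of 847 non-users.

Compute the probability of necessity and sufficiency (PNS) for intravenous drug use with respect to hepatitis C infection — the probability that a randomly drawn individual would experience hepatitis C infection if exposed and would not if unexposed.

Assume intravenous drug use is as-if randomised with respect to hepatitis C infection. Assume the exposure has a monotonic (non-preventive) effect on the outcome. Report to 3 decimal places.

p₁ = P(outcome | exposed) = 2213/4400 = 0.50295
p₀ = P(outcome | unexposed) = 103/847 = 0.12161
Under exogeneity and monotonicity, PNS = p₁ − p₀.
PNS = 0.50295 − 0.12161 = 0.38135

PNS ≈ 0.381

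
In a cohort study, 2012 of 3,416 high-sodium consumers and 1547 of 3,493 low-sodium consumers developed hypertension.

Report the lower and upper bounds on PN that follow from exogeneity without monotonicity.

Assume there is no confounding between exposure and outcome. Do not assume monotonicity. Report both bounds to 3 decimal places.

p₁ = P(outcome | exposed) = 2012/3416 = 0.58899
p₀ = P(outcome | unexposed) = 1547/3493 = 0.44289
Under exogeneity alone the bounds on PN are max{0,(p₁−p₀)/p₁} ≤ PN ≤ min{1,(1−p₀)/p₁}.
  lower = (p₁ − p₀)/p₁ = 0.14611 / 0.58899 ≈ 0.2481
  upper = min{1, (1 − p₀)/p₁} = 0.55711 / 0.58899 ≈ 0.9459

0.248 ≤ PN ≤ 0.946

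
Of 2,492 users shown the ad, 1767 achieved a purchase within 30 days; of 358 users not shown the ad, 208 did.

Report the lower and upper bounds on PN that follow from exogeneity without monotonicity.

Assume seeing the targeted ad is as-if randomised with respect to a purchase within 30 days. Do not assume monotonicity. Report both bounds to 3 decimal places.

p₁ = P(outcome | exposed) = 1767/2492 = 0.70907
p₀ = P(outcome | unexposed) = 208/358 = 0.58101
Under exogeneity alone the bounds on PN are max{0,(p₁−p₀)/p₁} ≤ PN ≤ min{1,(1−p₀)/p₁}.
  lower = (p₁ − p₀)/p₁ = 0.12806 / 0.70907 ≈ 0.1806
  upper = min{1, (1 − p₀)/p₁} = 0.41899 / 0.70907 ≈ 0.5909

0.181 ≤ PN ≤ 0.591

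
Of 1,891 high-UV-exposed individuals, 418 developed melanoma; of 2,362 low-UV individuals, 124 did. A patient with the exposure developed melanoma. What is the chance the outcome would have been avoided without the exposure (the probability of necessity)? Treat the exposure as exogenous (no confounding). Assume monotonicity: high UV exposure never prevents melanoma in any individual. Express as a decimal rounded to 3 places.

PN ≈ 0.763

p₁ = P(outcome | exposed) = 418/1891 = 0.22105
p₀ = P(outcome | unexposed) = 124/2362 = 0.052498
Under exogeneity and monotonicity, PN = (p₁ − p₀) / p₁.
PN = (0.22105 − 0.052498) / 0.22105 = 0.16855 / 0.22105 ≈ 0.7625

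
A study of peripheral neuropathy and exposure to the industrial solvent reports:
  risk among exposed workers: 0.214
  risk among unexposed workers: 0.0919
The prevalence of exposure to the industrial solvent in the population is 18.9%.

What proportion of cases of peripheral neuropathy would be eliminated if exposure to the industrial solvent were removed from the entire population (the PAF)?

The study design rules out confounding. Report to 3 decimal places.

PAF ≈ 0.201

Let p₁ = 0.214, p₀ = 0.0919.
Overall risk P(Y=1) = π·p₁ + (1−π)·p₀ = 0.189×0.214 + 0.811×0.0919 = 0.11498.
Under exogeneity, PAF = [P(Y=1) − p₀] / P(Y=1).
PAF = (0.11498 − 0.0919) / 0.11498 ≈ 0.2007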